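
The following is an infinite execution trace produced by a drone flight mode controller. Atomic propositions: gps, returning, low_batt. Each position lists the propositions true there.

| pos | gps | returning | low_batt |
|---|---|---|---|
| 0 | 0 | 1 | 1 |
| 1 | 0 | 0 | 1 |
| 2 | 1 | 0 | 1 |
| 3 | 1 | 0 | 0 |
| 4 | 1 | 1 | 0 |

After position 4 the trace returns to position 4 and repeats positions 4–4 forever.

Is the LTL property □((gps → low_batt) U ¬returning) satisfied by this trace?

No

(gps → low_batt) U ¬returning must hold at every position from 0 onward. It fails at position 4, so □((gps → low_batt) U ¬returning) is false.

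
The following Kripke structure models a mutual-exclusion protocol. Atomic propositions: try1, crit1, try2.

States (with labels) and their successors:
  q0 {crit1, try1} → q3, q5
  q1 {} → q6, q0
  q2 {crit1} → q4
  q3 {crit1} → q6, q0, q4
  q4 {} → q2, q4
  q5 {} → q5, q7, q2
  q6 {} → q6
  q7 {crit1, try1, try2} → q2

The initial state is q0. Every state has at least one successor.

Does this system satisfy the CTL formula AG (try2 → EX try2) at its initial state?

Violated

States satisfying try2 → EX try2: {q0, q1, q2, q3, q4, q5, q6}.
States satisfying AG (try2 → EX try2): {q2, q4, q6}.
q7 is reachable from q0 and violates try2 → EX try2, so AG fails at q0.
q0 ∉ Sat(AG (try2 → EX try2)).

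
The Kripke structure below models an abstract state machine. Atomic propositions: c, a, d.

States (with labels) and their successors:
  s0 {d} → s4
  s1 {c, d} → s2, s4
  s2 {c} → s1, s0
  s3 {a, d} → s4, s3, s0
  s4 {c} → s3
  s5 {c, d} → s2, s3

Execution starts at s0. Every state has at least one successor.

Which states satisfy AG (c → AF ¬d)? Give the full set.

States satisfying c → AF ¬d: {s0, s1, s2, s3, s4}.
States satisfying AG (c → AF ¬d): {s0, s1, s2, s3, s4}.

{s0, s1, s2, s3, s4}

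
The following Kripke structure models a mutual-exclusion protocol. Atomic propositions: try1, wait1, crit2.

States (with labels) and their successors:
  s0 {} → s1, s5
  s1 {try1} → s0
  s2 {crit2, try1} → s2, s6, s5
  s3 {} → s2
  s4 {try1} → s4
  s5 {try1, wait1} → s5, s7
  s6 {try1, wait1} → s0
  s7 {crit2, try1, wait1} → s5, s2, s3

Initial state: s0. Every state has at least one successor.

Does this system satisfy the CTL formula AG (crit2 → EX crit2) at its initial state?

Satisfied

States satisfying crit2 → EX crit2: {s0, s1, s2, s3, s4, s5, s6, s7}.
States satisfying AG (crit2 → EX crit2): {s0, s1, s2, s3, s4, s5, s6, s7}.
Every state reachable from s0 satisfies crit2 → EX crit2.
s0 ∈ Sat(AG (crit2 → EX crit2)).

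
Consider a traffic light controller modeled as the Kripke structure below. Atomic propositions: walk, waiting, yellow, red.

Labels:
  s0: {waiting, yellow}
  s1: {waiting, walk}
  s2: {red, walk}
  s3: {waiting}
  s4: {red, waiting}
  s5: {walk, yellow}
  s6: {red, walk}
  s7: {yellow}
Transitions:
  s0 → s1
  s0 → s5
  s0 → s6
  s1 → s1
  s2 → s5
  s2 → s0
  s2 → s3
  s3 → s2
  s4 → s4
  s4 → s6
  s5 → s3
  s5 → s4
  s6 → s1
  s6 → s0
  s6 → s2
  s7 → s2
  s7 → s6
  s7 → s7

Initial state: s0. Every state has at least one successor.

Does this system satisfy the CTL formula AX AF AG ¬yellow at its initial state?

Violated

States satisfying AF AG ¬yellow: {s1}.
States satisfying AX AF AG ¬yellow: {s1}.
s0 ∉ Sat(AX AF AG ¬yellow).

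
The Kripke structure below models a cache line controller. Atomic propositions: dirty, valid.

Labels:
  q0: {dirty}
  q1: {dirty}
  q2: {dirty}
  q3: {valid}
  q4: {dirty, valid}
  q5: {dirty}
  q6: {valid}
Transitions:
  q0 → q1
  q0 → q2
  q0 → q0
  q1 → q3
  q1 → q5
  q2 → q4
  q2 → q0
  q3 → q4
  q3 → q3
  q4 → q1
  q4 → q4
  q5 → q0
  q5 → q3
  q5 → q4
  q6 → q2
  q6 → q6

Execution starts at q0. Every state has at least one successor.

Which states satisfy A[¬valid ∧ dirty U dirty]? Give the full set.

States satisfying ¬valid ∧ dirty: {q0, q1, q2, q5}.
States satisfying dirty: {q0, q1, q2, q4, q5}.
States satisfying A[¬valid ∧ dirty U dirty]: {q0, q1, q2, q4, q5}.

{q0, q1, q2, q4, q5}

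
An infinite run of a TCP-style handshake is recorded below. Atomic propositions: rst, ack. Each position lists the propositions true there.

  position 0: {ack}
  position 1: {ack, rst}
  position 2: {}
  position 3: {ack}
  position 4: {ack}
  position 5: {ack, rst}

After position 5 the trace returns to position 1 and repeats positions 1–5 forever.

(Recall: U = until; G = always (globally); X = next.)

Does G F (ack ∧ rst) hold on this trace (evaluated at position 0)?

F (ack ∧ rst) holds at every position 0..5, and those are all positions ever visited, so G F (ack ∧ rst) holds.

Yes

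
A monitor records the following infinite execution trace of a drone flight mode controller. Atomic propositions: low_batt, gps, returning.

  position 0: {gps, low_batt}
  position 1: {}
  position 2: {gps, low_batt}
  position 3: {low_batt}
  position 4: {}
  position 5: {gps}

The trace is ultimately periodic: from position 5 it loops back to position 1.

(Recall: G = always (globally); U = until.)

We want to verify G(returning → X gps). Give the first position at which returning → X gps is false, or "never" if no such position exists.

never

returning → X gps holds at every position 0..5, and those are all the positions the trace ever visits, so the invariant G(returning → X gps) is never violated.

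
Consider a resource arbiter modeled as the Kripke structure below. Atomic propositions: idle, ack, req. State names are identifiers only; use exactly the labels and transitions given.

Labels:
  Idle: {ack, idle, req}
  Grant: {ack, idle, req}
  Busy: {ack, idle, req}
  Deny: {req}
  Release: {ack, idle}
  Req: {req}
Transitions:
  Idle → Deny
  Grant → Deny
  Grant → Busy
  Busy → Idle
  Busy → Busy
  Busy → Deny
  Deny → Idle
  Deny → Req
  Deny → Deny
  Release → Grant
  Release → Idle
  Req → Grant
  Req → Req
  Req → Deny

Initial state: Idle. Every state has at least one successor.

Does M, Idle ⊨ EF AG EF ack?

States satisfying AG EF ack: {Idle, Grant, Busy, Deny, Release, Req}.
States satisfying EF AG EF ack: {Idle, Grant, Busy, Deny, Release, Req}.
Some path from Idle reaches a state where AG EF ack holds.
Idle ∈ Sat(EF AG EF ack).

Holds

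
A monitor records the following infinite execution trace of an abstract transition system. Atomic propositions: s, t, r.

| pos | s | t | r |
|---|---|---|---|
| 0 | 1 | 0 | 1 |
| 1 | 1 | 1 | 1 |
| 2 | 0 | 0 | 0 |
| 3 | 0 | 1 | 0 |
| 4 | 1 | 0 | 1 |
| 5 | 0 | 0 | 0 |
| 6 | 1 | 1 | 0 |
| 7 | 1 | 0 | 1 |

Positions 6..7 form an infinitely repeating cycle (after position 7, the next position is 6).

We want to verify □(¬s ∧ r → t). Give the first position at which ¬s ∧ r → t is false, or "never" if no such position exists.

never

¬s ∧ r → t holds at every position 0..7, and those are all the positions the trace ever visits, so the invariant □(¬s ∧ r → t) is never violated.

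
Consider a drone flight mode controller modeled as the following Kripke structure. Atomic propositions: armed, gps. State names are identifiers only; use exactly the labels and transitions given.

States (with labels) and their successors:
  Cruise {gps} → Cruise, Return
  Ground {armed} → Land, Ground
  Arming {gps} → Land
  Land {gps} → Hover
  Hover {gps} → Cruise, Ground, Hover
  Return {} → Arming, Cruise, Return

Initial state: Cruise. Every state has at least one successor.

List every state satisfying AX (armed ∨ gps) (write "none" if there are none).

States satisfying armed ∨ gps: {Cruise, Ground, Arming, Land, Hover}.
States satisfying AX (armed ∨ gps): {Ground, Arming, Land, Hover}.

{Ground, Arming, Land, Hover}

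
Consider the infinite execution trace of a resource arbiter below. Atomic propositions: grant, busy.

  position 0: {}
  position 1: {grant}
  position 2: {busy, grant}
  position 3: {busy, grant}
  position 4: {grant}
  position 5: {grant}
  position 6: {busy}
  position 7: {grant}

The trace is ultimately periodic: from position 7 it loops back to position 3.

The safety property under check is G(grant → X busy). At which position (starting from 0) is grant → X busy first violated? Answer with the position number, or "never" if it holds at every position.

3

Check grant → X busy at each position in order: 0 ✓, 1 ✓, 2 ✓.
At position 3 the labels are {busy, grant} and the next position 4 has {grant}, so grant → X busy is false there. This is the first violation.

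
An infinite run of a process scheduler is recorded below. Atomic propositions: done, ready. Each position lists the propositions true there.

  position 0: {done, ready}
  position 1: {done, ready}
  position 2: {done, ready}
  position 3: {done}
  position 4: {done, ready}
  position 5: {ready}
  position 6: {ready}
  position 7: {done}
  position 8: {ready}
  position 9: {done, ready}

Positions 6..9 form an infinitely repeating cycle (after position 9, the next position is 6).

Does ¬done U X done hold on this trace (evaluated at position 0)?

Holds

Walking from position 0: X done first holds at position 0, and ¬done holds at every earlier position along the way, so ¬done U X done holds.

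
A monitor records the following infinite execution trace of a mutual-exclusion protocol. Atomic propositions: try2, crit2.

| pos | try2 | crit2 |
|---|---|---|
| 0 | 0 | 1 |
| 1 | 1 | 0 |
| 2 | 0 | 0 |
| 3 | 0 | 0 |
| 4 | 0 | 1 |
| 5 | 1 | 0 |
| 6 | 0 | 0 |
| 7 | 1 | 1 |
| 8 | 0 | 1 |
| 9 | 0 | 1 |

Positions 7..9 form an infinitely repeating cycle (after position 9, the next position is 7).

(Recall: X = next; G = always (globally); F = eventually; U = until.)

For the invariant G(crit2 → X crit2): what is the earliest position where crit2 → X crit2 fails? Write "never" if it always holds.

At position 0 the labels are {crit2} and the next position 1 has {try2}, so crit2 → X crit2 is false there. This is the first violation.

0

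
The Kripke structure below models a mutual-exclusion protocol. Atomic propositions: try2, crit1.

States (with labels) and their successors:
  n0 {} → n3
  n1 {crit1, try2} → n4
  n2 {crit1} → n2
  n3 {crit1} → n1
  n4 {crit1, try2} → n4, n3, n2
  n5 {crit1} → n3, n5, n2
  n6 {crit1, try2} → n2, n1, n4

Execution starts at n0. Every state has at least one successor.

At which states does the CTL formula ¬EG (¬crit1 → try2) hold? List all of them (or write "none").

States satisfying ¬crit1 → try2: {n1, n2, n3, n4, n5, n6}.
States satisfying EG (¬crit1 → try2): {n1, n2, n3, n4, n5, n6}.
States satisfying ¬EG (¬crit1 → try2): {n0}.

{n0}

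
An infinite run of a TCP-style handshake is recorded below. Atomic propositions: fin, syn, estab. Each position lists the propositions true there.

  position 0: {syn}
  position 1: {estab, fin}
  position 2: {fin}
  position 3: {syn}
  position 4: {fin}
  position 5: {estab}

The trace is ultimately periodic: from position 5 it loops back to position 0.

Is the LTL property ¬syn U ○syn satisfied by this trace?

Walking from position 0: at position 0, ○syn has not yet held and ¬syn fails, so ¬syn U ○syn is false.

No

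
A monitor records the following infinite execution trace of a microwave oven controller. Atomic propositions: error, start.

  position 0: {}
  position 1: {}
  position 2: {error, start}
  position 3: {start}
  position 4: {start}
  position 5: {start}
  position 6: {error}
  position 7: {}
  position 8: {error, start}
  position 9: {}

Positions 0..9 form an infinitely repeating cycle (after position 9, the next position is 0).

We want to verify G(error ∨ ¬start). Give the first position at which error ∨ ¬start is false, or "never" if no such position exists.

Check error ∨ ¬start at each position in order: 0 ✓, 1 ✓, 2 ✓.
At position 3 the labels are {start}, so error ∨ ¬start is false there. This is the first violation.

3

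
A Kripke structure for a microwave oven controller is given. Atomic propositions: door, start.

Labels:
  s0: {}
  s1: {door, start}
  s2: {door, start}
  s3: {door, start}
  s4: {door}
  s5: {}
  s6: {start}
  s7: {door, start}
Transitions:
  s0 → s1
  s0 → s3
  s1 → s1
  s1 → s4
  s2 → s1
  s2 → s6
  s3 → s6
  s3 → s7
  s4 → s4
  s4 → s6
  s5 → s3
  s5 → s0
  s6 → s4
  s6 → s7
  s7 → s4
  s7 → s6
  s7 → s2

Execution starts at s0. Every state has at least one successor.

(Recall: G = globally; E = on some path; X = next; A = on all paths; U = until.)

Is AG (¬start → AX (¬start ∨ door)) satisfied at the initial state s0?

States satisfying ¬start → AX (¬start ∨ door): {s0, s1, s2, s3, s5, s6, s7}.
States satisfying AG (¬start → AX (¬start ∨ door)): ∅.
s4 is reachable from s0 and violates ¬start → AX (¬start ∨ door), so AG fails at s0.
s0 ∉ Sat(AG (¬start → AX (¬start ∨ door))).

Violated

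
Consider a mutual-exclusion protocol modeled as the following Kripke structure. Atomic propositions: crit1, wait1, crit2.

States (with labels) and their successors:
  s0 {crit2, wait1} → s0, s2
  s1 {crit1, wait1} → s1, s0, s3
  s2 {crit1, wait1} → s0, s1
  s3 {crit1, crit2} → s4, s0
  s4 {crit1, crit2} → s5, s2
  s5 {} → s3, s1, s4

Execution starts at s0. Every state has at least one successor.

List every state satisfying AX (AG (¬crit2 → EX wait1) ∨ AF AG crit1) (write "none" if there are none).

{s0, s1, s2, s3, s4, s5}

States satisfying AG (¬crit2 → EX wait1) ∨ AF AG crit1: {s0, s1, s2, s3, s4, s5}.
States satisfying AX (AG (¬crit2 → EX wait1) ∨ AF AG crit1): {s0, s1, s2, s3, s4, s5}.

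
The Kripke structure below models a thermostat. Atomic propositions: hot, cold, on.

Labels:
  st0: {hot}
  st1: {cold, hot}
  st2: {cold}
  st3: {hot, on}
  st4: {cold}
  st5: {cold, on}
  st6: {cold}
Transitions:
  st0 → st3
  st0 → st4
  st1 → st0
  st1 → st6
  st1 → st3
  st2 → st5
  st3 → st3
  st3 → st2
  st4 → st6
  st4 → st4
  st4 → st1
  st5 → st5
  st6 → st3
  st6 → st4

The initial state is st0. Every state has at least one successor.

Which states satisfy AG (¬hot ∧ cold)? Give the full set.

States satisfying ¬hot ∧ cold: {st2, st4, st5, st6}.
States satisfying AG (¬hot ∧ cold): {st2, st5}.

{st2, st5}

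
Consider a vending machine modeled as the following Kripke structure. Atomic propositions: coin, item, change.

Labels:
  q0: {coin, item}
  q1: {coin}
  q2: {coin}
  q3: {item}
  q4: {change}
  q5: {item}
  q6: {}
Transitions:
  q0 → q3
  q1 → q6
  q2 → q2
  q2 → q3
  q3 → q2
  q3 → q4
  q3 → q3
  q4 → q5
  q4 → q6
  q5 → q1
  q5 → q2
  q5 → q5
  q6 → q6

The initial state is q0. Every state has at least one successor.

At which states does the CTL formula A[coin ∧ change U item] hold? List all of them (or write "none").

States satisfying coin ∧ change: ∅.
States satisfying item: {q0, q3, q5}.
States satisfying A[coin ∧ change U item]: {q0, q3, q5}.

{q0, q3, q5}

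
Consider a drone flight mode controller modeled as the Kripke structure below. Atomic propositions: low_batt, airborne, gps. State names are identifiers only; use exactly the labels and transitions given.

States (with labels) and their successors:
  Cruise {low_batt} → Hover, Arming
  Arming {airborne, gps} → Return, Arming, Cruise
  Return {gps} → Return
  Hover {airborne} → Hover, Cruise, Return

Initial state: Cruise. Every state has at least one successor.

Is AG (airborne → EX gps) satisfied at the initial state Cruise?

States satisfying airborne → EX gps: {Cruise, Arming, Return, Hover}.
States satisfying AG (airborne → EX gps): {Cruise, Arming, Return, Hover}.
Every state reachable from Cruise satisfies airborne → EX gps.
Cruise ∈ Sat(AG (airborne → EX gps)).

Satisfied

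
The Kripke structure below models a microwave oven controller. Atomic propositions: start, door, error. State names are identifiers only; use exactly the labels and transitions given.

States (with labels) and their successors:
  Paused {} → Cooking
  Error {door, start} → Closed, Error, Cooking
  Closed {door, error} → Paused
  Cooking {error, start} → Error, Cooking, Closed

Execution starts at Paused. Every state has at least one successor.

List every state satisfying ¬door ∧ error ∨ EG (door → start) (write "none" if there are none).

States satisfying ¬door: {Paused, Cooking}.
States satisfying ¬door ∧ error: {Cooking}.
States satisfying door → start: {Paused, Error, Cooking}.
States satisfying EG (door → start): {Paused, Error, Cooking}.
States satisfying ¬door ∧ error ∨ EG (door → start): {Paused, Error, Cooking}.

{Paused, Error, Cooking}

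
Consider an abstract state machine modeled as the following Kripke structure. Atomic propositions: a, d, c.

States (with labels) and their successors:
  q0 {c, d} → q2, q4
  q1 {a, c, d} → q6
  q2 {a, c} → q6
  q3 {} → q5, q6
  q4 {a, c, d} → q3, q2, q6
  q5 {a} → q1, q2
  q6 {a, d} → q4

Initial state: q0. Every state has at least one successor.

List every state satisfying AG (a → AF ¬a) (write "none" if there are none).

none

States satisfying a → AF ¬a: {q0, q3}.
States satisfying AG (a → AF ¬a): ∅.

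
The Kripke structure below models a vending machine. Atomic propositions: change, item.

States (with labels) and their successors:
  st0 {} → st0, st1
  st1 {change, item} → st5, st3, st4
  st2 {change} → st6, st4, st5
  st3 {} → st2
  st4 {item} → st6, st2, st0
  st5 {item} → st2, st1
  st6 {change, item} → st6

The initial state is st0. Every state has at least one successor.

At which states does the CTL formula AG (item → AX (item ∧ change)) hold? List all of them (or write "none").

{st6}

States satisfying item → AX (item ∧ change): {st0, st2, st3, st6}.
States satisfying AG (item → AX (item ∧ change)): {st6}.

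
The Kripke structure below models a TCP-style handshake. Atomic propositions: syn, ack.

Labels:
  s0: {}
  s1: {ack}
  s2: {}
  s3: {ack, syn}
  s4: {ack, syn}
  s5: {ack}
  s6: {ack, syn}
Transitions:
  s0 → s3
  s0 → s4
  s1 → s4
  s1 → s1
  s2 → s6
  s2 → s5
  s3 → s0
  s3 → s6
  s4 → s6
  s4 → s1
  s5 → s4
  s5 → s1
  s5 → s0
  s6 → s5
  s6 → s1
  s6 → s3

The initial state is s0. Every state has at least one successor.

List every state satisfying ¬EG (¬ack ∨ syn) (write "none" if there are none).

States satisfying ¬ack ∨ syn: {s0, s2, s3, s4, s6}.
States satisfying EG (¬ack ∨ syn): {s0, s2, s3, s4, s6}.
States satisfying ¬EG (¬ack ∨ syn): {s1, s5}.

{s1, s5}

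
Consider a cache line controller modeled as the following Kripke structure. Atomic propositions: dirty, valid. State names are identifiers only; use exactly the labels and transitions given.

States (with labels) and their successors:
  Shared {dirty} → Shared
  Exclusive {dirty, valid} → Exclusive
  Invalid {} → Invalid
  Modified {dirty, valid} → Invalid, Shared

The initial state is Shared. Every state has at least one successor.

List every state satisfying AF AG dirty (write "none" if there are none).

States satisfying AG dirty: {Shared, Exclusive}.
States satisfying AF AG dirty: {Shared, Exclusive}.

{Shared, Exclusive}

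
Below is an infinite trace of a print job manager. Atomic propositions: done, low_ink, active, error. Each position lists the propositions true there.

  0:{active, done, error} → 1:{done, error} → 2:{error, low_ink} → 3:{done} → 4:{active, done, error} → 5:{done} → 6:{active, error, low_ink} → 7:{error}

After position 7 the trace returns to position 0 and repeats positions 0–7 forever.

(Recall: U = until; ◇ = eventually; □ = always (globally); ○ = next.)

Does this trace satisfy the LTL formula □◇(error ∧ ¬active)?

◇(error ∧ ¬active) holds at every position 0..7, and those are all positions ever visited, so □◇(error ∧ ¬active) holds.

Yes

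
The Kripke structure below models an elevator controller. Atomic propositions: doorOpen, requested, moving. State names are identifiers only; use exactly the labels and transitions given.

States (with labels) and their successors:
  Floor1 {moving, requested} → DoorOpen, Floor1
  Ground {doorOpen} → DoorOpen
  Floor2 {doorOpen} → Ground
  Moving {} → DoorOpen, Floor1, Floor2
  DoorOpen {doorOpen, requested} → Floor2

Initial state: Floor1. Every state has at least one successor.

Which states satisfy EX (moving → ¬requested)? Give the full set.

{Floor1, Ground, Floor2, Moving, DoorOpen}

States satisfying moving → ¬requested: {Ground, Floor2, Moving, DoorOpen}.
States satisfying EX (moving → ¬requested): {Floor1, Ground, Floor2, Moving, DoorOpen}.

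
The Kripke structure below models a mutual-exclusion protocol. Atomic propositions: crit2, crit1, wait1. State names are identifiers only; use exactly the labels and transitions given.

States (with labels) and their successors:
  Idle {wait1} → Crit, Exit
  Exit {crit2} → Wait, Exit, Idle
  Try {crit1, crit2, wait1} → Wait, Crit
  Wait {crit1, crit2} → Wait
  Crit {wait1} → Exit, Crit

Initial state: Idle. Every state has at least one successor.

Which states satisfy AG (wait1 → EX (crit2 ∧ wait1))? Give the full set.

{Wait}

States satisfying wait1 → EX (crit2 ∧ wait1): {Exit, Wait}.
States satisfying AG (wait1 → EX (crit2 ∧ wait1)): {Wait}.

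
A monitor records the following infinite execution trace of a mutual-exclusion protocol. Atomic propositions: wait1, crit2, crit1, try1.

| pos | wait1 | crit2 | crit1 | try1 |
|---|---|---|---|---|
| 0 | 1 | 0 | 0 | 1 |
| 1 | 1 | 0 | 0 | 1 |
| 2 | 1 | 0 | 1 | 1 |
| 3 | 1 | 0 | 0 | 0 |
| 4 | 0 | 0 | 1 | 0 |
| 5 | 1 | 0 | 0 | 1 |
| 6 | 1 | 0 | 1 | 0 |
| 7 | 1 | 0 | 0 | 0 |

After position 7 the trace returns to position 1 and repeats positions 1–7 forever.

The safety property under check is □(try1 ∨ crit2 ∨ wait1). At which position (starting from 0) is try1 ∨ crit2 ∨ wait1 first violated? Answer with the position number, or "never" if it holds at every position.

Check try1 ∨ crit2 ∨ wait1 at each position in order: 0 ✓, 1 ✓, 2 ✓, 3 ✓.
At position 4 the labels are {crit1}, so try1 ∨ crit2 ∨ wait1 is false there. This is the first violation.

4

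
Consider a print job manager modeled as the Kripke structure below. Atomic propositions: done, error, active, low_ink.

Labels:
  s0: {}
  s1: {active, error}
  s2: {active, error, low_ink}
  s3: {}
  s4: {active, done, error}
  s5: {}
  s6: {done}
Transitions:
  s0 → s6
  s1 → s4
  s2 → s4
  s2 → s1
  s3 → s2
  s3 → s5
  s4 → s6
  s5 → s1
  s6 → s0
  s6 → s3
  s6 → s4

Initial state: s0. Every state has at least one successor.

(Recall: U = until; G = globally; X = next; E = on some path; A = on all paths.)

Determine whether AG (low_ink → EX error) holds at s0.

Satisfied

States satisfying low_ink → EX error: {s0, s1, s2, s3, s4, s5, s6}.
States satisfying AG (low_ink → EX error): {s0, s1, s2, s3, s4, s5, s6}.
Every state reachable from s0 satisfies low_ink → EX error.
s0 ∈ Sat(AG (low_ink → EX error)).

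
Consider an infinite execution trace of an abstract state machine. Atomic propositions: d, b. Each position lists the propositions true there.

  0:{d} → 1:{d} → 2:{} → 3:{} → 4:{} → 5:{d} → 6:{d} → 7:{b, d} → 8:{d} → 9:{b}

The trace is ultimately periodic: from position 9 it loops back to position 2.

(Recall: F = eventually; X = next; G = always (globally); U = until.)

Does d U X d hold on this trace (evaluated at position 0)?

Walking from position 0: X d first holds at position 0, and d holds at every earlier position along the way, so d U X d holds.

Yes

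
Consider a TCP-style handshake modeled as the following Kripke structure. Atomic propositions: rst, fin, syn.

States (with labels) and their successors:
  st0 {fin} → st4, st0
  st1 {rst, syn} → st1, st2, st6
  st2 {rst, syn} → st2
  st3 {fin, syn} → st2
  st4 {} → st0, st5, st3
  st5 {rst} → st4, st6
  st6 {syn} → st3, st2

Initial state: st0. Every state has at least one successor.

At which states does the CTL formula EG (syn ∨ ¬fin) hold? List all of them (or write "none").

States satisfying syn ∨ ¬fin: {st1, st2, st3, st4, st5, st6}.
States satisfying EG (syn ∨ ¬fin): {st1, st2, st3, st4, st5, st6}.

{st1, st2, st3, st4, st5, st6}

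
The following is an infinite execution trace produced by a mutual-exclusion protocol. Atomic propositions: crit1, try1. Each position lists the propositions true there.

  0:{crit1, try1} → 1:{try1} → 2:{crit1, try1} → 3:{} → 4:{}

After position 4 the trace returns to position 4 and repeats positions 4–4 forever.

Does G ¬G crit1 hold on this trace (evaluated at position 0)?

Satisfied

¬G crit1 holds at every position 0..4, and those are all positions ever visited, so G ¬G crit1 holds.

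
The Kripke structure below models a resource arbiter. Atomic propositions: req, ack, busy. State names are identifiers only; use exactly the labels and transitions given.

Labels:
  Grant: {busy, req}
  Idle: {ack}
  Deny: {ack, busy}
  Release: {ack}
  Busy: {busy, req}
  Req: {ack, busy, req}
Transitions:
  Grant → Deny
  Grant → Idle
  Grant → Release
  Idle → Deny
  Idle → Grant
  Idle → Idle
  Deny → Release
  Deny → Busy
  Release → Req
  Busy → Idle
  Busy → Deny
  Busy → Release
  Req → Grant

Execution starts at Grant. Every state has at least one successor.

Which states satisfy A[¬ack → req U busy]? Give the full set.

{Grant, Deny, Release, Busy, Req}

States satisfying ¬ack → req: {Grant, Idle, Deny, Release, Busy, Req}.
States satisfying busy: {Grant, Deny, Busy, Req}.
States satisfying A[¬ack → req U busy]: {Grant, Deny, Release, Busy, Req}.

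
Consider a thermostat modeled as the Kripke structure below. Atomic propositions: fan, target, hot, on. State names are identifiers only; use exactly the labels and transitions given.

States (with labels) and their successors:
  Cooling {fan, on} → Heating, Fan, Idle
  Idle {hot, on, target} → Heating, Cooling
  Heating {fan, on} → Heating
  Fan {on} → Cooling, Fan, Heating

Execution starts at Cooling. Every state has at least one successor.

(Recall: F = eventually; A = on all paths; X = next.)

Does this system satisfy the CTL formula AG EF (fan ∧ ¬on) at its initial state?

Does not hold

States satisfying EF (fan ∧ ¬on): ∅.
States satisfying AG EF (fan ∧ ¬on): ∅.
Cooling is reachable from Cooling and violates EF (fan ∧ ¬on), so AG fails at Cooling.
Cooling ∉ Sat(AG EF (fan ∧ ¬on)).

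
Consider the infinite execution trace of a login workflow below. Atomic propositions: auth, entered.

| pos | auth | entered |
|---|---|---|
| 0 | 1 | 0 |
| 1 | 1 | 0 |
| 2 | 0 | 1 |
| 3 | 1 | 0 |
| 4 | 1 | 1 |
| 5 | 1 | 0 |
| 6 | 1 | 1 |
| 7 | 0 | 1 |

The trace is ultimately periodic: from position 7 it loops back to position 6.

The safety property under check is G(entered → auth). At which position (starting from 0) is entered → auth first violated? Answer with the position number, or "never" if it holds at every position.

2

Check entered → auth at each position in order: 0 ✓, 1 ✓.
At position 2 the labels are {entered}, so entered → auth is false there. This is the first violation.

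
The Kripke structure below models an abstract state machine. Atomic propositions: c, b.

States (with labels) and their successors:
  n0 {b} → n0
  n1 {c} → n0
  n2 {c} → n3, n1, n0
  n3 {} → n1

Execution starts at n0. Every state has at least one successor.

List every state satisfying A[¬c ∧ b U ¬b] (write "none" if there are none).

States satisfying ¬c ∧ b: {n0}.
States satisfying ¬b: {n1, n2, n3}.
States satisfying A[¬c ∧ b U ¬b]: {n1, n2, n3}.

{n1, n2, n3}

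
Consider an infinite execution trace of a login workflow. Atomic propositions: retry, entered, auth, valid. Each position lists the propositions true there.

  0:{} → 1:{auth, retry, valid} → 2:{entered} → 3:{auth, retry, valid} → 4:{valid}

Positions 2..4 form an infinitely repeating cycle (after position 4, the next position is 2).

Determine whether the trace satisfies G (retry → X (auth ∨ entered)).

No

retry → X (auth ∨ entered) must hold at every position from 0 onward. It fails at position 3, so G (retry → X (auth ∨ entered)) is false.
Positions where retry holds: 1, 3.
Check X (auth ∨ entered) at each: 1→ok, 3→fails.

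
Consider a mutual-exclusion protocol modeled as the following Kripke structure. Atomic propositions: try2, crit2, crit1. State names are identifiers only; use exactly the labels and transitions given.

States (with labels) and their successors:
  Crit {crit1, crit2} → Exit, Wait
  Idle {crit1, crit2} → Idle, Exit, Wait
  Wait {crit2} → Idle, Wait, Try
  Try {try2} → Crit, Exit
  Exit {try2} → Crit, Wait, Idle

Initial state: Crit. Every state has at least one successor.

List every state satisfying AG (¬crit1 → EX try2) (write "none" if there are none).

States satisfying ¬crit1 → EX try2: {Crit, Idle, Wait, Try}.
States satisfying AG (¬crit1 → EX try2): ∅.

none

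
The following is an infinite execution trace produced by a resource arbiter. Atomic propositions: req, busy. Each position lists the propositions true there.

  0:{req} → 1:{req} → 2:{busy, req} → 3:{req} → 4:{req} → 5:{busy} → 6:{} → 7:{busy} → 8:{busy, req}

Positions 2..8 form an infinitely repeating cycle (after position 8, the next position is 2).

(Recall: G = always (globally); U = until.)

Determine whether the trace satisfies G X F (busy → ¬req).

Holds

X F (busy → ¬req) holds at every position 0..8, and those are all positions ever visited, so G X F (busy → ¬req) holds.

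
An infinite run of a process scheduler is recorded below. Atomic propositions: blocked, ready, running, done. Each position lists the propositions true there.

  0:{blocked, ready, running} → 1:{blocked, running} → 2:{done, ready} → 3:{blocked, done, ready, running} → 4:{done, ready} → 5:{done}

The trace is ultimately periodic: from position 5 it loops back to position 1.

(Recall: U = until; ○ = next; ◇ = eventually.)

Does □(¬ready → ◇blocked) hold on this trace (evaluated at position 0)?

Holds

¬ready → ◇blocked holds at every position 0..5, and those are all positions ever visited, so □(¬ready → ◇blocked) holds.
Positions where ¬ready holds: 1, 5.
Check ◇blocked at each: 1→ok, 5→ok.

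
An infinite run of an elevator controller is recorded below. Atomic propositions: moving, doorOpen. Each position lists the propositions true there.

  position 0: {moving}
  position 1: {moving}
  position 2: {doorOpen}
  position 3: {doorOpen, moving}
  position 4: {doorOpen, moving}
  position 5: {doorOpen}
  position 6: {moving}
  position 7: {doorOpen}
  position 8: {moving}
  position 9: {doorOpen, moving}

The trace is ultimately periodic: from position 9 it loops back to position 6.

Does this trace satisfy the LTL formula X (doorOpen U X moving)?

No

The position after 0 is 1; doorOpen U X moving is false there.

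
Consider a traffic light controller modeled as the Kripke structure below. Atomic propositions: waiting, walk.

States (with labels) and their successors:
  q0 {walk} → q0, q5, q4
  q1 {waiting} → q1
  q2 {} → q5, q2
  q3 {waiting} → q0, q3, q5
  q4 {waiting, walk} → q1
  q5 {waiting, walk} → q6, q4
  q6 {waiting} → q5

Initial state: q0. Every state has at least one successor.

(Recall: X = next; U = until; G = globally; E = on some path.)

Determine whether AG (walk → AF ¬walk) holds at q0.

Violated

States satisfying walk → AF ¬walk: {q1, q2, q3, q4, q5, q6}.
States satisfying AG (walk → AF ¬walk): {q1, q2, q4, q5, q6}.
q0 is reachable from q0 and violates walk → AF ¬walk, so AG fails at q0.
q0 ∉ Sat(AG (walk → AF ¬walk)).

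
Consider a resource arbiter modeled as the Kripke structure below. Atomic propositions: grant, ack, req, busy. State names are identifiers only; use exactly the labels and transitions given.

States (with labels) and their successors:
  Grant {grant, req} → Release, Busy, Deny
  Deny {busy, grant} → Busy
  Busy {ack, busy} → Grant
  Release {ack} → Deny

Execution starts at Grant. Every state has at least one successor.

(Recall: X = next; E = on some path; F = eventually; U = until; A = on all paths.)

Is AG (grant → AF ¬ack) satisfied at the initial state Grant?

States satisfying grant → AF ¬ack: {Grant, Deny, Busy, Release}.
States satisfying AG (grant → AF ¬ack): {Grant, Deny, Busy, Release}.
Every state reachable from Grant satisfies grant → AF ¬ack.
Grant ∈ Sat(AG (grant → AF ¬ack)).

Yes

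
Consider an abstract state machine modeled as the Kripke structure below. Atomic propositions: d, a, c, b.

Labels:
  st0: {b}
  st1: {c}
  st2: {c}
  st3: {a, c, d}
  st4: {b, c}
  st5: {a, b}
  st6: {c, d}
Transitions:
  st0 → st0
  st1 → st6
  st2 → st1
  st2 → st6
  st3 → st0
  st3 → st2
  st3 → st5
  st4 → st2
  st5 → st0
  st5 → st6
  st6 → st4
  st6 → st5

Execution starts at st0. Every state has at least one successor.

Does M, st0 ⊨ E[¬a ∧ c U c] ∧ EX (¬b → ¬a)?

No

States satisfying ¬a ∧ c: {st1, st2, st4, st6}.
States satisfying c: {st1, st2, st3, st4, st6}.
States satisfying E[¬a ∧ c U c]: {st1, st2, st3, st4, st6}.
States satisfying ¬b → ¬a: {st0, st1, st2, st4, st5, st6}.
States satisfying EX (¬b → ¬a): {st0, st1, st2, st3, st4, st5, st6}.
States satisfying E[¬a ∧ c U c] ∧ EX (¬b → ¬a): {st1, st2, st3, st4, st6}.
st0 ∉ Sat(E[¬a ∧ c U c] ∧ EX (¬b → ¬a)).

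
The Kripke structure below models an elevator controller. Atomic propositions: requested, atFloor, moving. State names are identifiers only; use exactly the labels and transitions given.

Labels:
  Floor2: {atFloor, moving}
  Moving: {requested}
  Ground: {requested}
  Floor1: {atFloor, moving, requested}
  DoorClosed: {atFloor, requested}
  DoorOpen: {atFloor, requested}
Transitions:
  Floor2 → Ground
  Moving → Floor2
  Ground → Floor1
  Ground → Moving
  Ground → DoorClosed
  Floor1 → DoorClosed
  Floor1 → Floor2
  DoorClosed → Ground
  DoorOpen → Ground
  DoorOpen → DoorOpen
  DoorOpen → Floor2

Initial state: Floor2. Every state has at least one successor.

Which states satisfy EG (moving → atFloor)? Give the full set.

States satisfying moving → atFloor: {Floor2, Moving, Ground, Floor1, DoorClosed, DoorOpen}.
States satisfying EG (moving → atFloor): {Floor2, Moving, Ground, Floor1, DoorClosed, DoorOpen}.

{Floor2, Moving, Ground, Floor1, DoorClosed, DoorOpen}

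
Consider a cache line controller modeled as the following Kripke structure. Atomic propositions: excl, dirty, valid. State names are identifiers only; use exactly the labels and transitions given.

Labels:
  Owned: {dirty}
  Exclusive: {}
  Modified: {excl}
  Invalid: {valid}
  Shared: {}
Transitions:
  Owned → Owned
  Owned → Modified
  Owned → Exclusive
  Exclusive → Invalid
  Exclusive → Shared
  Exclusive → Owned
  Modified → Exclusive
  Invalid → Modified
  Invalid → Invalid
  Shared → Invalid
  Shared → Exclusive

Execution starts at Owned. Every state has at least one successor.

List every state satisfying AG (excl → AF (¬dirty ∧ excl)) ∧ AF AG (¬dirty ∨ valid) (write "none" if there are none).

States satisfying excl → AF (¬dirty ∧ excl): {Owned, Exclusive, Modified, Invalid, Shared}.
States satisfying AG (excl → AF (¬dirty ∧ excl)): {Owned, Exclusive, Modified, Invalid, Shared}.
States satisfying AG (¬dirty ∨ valid): ∅.
States satisfying AF AG (¬dirty ∨ valid): ∅.
States satisfying AG (excl → AF (¬dirty ∧ excl)) ∧ AF AG (¬dirty ∨ valid): ∅.

none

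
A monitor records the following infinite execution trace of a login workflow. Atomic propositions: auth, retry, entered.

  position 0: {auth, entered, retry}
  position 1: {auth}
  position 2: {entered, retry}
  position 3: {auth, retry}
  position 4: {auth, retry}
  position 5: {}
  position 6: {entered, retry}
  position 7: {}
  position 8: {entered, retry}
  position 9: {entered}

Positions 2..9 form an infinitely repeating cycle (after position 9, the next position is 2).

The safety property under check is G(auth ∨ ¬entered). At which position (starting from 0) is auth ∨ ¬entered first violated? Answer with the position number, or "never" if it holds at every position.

Check auth ∨ ¬entered at each position in order: 0 ✓, 1 ✓.
At position 2 the labels are {entered, retry}, so auth ∨ ¬entered is false there. This is the first violation.

2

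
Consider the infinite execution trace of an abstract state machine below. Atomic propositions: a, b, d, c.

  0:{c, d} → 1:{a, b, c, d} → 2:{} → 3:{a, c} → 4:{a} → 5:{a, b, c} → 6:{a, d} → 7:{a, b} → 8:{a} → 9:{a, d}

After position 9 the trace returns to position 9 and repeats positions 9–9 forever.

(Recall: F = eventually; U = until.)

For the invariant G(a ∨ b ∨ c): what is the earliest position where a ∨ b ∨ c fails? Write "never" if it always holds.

Check a ∨ b ∨ c at each position in order: 0 ✓, 1 ✓.
At position 2 the labels are {}, so a ∨ b ∨ c is false there. This is the first violation.

2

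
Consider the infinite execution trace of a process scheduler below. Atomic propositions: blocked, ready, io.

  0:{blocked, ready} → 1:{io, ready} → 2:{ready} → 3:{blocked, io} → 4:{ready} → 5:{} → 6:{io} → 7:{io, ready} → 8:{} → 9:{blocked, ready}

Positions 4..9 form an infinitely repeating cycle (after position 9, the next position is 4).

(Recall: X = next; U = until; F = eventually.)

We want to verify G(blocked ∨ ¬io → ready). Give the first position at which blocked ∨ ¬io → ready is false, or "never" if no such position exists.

Check blocked ∨ ¬io → ready at each position in order: 0 ✓, 1 ✓, 2 ✓.
At position 3 the labels are {blocked, io}, so blocked ∨ ¬io → ready is false there. This is the first violation.

3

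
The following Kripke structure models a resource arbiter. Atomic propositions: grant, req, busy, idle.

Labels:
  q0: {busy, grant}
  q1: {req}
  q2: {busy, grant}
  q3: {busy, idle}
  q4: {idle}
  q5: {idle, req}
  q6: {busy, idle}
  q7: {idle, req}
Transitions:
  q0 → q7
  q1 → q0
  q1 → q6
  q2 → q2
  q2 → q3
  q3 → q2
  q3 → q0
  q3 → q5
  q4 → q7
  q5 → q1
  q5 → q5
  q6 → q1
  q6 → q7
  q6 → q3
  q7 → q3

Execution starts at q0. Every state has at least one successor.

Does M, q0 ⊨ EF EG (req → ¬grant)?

States satisfying EG (req → ¬grant): {q0, q1, q2, q3, q4, q5, q6, q7}.
States satisfying EF EG (req → ¬grant): {q0, q1, q2, q3, q4, q5, q6, q7}.
Some path from q0 reaches a state where EG (req → ¬grant) holds.
q0 ∈ Sat(EF EG (req → ¬grant)).

Yes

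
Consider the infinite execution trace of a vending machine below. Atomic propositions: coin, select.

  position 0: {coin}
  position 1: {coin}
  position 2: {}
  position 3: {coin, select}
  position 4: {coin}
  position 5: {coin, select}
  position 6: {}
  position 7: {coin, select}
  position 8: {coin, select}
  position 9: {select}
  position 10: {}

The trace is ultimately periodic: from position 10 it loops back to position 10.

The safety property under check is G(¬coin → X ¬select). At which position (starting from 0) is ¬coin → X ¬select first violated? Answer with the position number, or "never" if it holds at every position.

2

Check ¬coin → X ¬select at each position in order: 0 ✓, 1 ✓.
At position 2 the labels are {} and the next position 3 has {coin, select}, so ¬coin → X ¬select is false there. This is the first violation.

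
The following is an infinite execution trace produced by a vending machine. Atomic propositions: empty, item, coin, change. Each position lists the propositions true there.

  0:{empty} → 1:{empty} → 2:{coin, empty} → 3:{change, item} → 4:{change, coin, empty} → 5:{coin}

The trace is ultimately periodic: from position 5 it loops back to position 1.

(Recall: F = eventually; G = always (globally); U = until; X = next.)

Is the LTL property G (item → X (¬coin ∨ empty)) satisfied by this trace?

item → X (¬coin ∨ empty) holds at every position 0..5, and those are all positions ever visited, so G (item → X (¬coin ∨ empty)) holds.
Positions where item holds: 3.
Check X (¬coin ∨ empty) at each: 3→ok.

Yes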